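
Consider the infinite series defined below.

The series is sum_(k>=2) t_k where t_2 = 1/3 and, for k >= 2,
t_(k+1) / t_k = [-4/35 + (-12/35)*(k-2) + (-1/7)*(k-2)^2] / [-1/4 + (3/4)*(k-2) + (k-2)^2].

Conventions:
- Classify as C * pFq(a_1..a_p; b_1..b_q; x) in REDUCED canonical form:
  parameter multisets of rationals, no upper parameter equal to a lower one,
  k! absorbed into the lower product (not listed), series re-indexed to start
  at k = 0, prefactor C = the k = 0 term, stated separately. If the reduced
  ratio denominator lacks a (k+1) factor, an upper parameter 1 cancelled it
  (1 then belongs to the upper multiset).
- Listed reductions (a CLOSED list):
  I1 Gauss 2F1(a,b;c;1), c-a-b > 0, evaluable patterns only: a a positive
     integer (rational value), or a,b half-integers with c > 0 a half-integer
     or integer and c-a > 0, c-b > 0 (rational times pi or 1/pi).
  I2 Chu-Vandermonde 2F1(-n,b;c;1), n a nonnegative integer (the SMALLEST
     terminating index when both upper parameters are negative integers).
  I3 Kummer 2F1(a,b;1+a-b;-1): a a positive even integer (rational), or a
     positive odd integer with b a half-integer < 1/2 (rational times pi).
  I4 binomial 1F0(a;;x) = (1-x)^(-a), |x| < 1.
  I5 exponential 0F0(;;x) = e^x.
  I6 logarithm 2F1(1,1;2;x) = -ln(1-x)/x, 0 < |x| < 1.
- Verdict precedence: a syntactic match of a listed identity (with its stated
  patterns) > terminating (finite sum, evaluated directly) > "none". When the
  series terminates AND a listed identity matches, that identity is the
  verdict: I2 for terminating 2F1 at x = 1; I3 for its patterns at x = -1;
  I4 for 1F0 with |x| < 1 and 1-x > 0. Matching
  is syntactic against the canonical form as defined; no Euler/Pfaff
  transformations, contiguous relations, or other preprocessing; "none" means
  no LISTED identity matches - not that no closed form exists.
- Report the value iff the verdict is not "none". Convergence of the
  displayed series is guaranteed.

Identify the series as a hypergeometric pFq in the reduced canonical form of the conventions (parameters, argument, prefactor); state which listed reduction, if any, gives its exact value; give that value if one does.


Prefactor 1/3, argument -1/7: 2F1 with upper {2/5, 2} over lower {-1/4}. Verdict: none. No listed pattern accepts 2F1(2/5, 2; -1/4; -1/7).

Key observation: with t_0 = 1/3, roots of the ratio polynomials (C = 1/3) are the negated parameters.
Ratio: r(k) = (-1/7) * (k+2/5) (k+2) / [(k-1/4) (k+1)] - poly over poly, x = (-1/7) from leading terms; C = 1/3 at k = 0.


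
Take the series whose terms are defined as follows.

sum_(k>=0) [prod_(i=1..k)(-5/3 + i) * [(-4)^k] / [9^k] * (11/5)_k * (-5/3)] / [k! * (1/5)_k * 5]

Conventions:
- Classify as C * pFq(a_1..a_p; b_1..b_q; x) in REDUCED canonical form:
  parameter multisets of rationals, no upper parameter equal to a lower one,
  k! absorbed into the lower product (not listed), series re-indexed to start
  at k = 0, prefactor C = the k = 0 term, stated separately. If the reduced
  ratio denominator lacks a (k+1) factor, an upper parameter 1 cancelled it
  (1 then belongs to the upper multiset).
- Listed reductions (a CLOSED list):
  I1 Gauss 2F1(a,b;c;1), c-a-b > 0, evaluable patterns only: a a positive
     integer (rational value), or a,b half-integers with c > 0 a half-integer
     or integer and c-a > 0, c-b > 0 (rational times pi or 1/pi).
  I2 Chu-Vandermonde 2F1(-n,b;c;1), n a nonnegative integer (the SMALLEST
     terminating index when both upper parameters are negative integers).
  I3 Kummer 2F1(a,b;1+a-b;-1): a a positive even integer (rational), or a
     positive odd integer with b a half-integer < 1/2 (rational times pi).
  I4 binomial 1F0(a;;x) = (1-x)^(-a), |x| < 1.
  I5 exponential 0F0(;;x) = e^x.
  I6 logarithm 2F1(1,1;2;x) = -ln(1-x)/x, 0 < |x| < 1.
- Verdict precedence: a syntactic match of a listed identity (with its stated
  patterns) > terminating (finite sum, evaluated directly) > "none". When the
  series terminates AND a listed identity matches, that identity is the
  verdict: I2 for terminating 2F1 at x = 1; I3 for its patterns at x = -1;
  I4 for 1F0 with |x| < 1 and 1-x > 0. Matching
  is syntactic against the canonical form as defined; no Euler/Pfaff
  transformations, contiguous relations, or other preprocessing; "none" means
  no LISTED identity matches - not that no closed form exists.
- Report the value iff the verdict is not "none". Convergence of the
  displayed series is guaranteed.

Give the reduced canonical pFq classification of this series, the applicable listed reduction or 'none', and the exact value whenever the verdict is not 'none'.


At argument -4/9: a 2F1 with upper {-2/3, 11/5}, lower {1/5}, scaled by C = -1/3. Verdict: none. No listed pattern accepts 2F1(-2/3, 11/5; 1/5; -4/9).

Structural cue: x = (-4/9) and the two geometric factors (C = -1/3) combine into one argument.
Term ratio: r(k) = (-4/9) * (k-2/3) (k+11/5) / [(k+1/5) (k+1)] - rational in k, leading ratio (-4/9); with t_0 = -1/3, classification follows.


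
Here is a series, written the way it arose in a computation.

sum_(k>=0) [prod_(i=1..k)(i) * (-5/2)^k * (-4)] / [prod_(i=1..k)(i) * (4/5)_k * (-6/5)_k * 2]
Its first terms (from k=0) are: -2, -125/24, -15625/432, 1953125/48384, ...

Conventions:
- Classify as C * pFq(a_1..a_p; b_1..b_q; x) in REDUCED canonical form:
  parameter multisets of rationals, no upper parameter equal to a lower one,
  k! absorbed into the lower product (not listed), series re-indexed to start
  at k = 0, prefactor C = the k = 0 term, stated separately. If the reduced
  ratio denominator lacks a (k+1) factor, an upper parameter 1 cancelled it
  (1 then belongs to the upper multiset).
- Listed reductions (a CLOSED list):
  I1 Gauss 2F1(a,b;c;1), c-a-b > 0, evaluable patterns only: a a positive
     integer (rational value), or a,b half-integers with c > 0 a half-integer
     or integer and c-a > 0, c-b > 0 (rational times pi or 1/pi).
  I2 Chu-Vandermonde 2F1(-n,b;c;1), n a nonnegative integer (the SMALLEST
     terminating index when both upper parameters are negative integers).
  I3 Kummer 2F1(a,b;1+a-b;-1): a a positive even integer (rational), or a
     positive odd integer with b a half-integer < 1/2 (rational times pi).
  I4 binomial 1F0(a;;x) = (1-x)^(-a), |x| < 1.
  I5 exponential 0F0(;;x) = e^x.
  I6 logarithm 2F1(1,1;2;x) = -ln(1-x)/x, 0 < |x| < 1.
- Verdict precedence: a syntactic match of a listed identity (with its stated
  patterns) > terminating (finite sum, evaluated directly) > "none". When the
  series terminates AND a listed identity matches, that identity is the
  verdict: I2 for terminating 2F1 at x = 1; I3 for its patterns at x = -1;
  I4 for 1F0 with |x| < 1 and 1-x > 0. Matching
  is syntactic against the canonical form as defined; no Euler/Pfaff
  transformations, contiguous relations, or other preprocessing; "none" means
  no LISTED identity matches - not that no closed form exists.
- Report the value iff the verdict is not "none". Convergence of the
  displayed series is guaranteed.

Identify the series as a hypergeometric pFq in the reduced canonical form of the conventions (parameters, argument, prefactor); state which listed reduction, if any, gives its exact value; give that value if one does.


Prefactor -2, argument -5/2: 1F2 with upper {1} over lower {-6/5, 4/5}. Verdict: none - this 1F2 at x = -5/2 matches no listed pattern, and upper {1} holds no stopper.

First insight: t_0 = -2 here, and the running product (C = -2) telescopes to a rising factorial.
Adjacent-term ratio: r(k) = (-5/2) * (k+1) / [(k-6/5) (k+4/5) (k+1)] - rational in k. x = (-5/2); t_0 = -2; negate the roots.


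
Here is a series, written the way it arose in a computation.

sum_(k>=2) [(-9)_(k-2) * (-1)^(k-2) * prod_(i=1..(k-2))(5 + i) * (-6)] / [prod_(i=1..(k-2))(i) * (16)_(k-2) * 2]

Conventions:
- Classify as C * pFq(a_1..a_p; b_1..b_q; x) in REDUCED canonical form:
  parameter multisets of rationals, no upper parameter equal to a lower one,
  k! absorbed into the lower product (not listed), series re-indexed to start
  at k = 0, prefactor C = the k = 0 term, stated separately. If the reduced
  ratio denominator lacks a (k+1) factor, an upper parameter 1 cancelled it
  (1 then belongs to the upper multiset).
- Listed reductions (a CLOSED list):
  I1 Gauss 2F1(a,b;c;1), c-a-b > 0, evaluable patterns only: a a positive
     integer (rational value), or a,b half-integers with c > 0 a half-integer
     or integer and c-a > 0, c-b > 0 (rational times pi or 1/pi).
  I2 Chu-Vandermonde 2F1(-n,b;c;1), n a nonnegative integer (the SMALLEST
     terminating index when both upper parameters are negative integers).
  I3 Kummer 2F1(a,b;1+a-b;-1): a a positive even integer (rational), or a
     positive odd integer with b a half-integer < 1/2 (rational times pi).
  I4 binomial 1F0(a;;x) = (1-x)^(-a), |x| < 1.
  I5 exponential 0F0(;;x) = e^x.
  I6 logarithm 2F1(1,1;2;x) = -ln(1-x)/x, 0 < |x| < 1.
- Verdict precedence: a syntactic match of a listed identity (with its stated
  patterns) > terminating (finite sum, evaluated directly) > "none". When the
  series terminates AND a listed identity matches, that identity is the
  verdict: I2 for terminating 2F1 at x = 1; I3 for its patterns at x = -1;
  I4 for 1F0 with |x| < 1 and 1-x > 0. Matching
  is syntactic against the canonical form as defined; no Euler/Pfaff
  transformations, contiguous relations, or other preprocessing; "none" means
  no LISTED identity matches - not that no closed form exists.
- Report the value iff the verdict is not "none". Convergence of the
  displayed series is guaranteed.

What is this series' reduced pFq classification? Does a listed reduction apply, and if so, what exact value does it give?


Key observation: t_0 being -3, the running product (C = -3) telescopes to a rising factorial.
Step ratio: r(k) = (-1) * (k-9) (k+6) / [(k+16) (k+1)] - poly over poly, x = (-1) from leading terms; C = -3 at k = 0.

Prefactor -3, argument -1: 2F1 with upper {-9, 6} over lower {16}. Verdict: Kummer (I3) fires (x = -1; c = 16 equals 1+a-b for upper {-9, 6}: listed pattern). Sum: -273/4.


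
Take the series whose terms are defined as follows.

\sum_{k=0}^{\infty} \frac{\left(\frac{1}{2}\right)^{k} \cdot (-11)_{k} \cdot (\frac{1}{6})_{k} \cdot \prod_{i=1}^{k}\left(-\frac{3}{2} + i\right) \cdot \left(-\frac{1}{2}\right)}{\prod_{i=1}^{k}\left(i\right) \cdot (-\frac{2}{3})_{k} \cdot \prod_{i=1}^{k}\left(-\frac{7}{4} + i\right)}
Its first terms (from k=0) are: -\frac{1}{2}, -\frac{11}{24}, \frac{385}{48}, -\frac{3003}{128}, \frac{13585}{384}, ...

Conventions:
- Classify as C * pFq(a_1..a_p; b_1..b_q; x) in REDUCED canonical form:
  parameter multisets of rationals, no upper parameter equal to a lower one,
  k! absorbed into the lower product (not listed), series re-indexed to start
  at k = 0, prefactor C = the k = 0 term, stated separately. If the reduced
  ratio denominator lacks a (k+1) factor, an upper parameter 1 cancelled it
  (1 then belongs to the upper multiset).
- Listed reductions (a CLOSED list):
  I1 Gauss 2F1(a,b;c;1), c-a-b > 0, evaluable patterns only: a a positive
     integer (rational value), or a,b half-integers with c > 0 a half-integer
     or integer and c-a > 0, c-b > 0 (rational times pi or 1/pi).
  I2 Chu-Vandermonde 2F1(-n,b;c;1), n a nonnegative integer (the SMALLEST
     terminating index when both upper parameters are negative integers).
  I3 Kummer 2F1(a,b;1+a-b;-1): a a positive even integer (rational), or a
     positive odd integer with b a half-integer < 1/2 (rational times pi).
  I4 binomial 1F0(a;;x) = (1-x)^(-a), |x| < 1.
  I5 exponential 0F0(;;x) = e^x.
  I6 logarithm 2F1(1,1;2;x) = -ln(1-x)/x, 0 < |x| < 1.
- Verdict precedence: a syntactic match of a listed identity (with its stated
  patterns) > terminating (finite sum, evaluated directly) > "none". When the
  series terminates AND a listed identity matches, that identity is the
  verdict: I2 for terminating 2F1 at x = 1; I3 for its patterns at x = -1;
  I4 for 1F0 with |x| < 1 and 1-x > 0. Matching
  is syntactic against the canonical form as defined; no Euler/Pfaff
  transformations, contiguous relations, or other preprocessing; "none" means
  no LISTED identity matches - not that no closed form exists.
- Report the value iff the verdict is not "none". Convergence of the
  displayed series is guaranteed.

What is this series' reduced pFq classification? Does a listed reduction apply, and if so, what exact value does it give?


x = \frac{1}{2} here; the reduced form reads 3F2, upper {-11, -\frac{1}{2}, \frac{1}{6}}, lower {-\frac{3}{4}, -\frac{2}{3}}, C = -\frac{1}{2}. Verdict: terminating. With -11 upstairs the series is a 12-term polynomial sum; evaluated term by term. Its exact value is -\frac{53388317379}{268812943360}.

First insight: with t_0 = -\frac{1}{2}, the lower running product (C = -1/2) is a rising factorial.
Step ratio: r(k) = \frac{1}{2} * (k-11) (k-\frac{1}{2}) (k+\frac{1}{6}) / [(k-\frac{3}{4}) (k-\frac{2}{3}) (k+1)] - rational; roots negated = parameters, x = \frac{1}{2}, C = -\frac{1}{2}.


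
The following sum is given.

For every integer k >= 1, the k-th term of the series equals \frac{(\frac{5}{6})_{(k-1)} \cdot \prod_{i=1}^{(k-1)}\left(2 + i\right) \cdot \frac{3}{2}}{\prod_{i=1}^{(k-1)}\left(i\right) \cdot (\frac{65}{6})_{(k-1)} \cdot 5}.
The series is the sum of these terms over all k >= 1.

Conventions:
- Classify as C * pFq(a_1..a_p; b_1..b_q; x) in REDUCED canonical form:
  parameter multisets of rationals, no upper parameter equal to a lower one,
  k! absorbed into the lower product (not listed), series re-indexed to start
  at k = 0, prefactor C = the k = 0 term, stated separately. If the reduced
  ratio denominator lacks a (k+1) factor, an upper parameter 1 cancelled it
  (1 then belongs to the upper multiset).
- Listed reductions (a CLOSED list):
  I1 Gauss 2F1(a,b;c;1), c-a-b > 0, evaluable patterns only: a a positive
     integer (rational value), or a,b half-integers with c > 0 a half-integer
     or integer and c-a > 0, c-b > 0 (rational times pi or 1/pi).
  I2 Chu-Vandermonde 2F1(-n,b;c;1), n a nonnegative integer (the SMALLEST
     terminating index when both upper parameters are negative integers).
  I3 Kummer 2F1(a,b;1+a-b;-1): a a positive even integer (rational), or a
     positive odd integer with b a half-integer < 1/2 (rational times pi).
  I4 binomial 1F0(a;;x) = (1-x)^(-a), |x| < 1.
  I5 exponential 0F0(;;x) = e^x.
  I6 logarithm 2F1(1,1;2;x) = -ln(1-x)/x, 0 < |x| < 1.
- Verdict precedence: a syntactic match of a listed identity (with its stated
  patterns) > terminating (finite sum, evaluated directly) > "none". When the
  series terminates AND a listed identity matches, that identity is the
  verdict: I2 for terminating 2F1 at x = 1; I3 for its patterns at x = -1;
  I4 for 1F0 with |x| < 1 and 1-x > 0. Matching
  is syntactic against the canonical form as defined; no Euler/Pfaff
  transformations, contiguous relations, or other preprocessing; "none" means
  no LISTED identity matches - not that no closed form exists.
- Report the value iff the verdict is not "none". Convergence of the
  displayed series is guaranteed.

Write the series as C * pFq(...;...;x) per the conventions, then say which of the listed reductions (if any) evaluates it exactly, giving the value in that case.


Structural cue: x = 1 and the running product (C = 3/10) telescopes to a rising factorial.
Term ratio: r(k) = 1 * (k+\frac{5}{6}) (k+3) / [(k+\frac{65}{6}) (k+1)] - rational in k. x = 1; t_0 = \frac{3}{10}; negate the roots.

Reduced: x = 1, 2F1, upper = {\frac{5}{6}, 3}, lower = {\frac{65}{6}}, C = \frac{3}{10}. Verdict at x = 1: Gauss (I1, integer-parameter pattern) matches (x = 1: the Gamma ratio telescopes since c-a-b = 7 > 0 and a = 3 in Z>0). Exact value: \frac{146969}{362880}.


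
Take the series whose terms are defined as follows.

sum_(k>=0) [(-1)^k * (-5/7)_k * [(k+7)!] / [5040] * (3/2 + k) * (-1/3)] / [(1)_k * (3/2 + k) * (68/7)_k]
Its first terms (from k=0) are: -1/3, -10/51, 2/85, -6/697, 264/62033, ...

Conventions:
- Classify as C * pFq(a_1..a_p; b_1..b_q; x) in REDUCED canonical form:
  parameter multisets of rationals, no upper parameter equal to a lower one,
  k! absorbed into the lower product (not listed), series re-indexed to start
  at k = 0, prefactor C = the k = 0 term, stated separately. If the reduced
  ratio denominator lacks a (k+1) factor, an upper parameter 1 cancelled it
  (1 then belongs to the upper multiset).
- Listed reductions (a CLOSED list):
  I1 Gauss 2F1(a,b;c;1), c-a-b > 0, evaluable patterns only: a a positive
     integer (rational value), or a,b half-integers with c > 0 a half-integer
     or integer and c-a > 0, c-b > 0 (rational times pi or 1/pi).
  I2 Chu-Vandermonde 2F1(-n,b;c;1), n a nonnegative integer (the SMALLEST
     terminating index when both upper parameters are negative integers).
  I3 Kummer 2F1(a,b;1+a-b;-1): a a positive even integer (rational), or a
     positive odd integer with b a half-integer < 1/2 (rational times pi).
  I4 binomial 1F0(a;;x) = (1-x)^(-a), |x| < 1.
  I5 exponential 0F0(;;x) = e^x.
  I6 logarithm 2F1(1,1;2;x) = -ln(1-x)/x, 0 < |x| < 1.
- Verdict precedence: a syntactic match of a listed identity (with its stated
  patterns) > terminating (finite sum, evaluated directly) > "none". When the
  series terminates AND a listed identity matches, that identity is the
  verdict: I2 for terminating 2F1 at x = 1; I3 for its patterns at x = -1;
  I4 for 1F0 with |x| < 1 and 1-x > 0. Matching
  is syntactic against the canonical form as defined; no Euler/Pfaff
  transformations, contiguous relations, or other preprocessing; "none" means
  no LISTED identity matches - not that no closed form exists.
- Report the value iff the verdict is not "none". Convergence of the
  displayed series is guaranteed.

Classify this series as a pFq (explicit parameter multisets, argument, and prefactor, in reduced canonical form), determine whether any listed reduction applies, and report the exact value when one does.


x = -1 here; the reduced form reads 2F1, upper {-5/7, 8}, lower {68/7}, C = -1/3. Verdict at x = -1: Kummer (I3) matches (x = -1; c = 68/7 equals 1+a-b for upper {-5/7, 8}: listed pattern). Sum: -8601/16807.

Key step: with t_0 = -1/3, striking the common factor k + 3/2 reduces the term (C = -1/3).
Adjacent-term ratio: r(k) = (-1) * (k-5/7) (k+8) / [(k+68/7) (k+1)] - rational in k, leading ratio (-1); with t_0 = -1/3, classification follows.


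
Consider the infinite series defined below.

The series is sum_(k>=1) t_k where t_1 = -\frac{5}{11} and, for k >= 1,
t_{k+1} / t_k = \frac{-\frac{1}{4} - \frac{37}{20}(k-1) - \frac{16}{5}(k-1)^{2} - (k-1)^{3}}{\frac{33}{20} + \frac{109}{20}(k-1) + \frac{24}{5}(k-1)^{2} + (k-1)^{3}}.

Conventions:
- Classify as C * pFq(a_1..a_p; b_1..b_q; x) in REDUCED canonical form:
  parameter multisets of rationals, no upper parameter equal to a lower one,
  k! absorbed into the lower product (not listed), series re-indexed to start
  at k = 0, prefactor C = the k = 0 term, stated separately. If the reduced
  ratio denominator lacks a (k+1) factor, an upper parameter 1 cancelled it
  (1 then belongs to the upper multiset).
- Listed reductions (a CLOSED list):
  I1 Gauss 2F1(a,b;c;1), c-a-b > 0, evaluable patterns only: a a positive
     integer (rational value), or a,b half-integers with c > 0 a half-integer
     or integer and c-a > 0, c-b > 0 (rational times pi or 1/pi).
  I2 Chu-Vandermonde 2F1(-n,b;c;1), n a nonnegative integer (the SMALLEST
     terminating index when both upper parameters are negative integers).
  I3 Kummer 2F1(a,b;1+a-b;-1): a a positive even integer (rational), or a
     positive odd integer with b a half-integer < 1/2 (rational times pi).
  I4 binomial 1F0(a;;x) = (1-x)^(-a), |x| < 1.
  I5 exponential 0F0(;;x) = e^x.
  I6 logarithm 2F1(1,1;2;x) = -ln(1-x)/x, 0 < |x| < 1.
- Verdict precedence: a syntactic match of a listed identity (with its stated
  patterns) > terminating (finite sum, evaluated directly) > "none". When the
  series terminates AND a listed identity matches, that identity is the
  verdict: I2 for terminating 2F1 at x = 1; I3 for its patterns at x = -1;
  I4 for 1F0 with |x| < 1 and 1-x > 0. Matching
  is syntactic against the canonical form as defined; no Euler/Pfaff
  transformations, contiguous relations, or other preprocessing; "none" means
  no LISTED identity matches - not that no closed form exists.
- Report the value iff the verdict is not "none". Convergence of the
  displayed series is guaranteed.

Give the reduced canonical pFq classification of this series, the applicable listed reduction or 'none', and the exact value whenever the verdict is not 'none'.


Canonical form: C = -\frac{5}{11} times 2F1 with upper {\frac{1}{5}, \frac{5}{2}}, lower {\frac{33}{10}}, x = -1. Verdict: none - this 2F1 at x = -1 matches no listed pattern, and upper {\frac{1}{5}, \frac{5}{2}} holds no stopper.

Key step: x = -1 and cancel k + 1/2 from the displayed ratio first; then prefactor -5/11.
Adjacent-term ratio: r(k) = -1 * (k+\frac{1}{5}) (k+\frac{5}{2}) / [(k+\frac{33}{10}) (k+1)] - rational in k. x = -1; t_0 = -\frac{5}{11}; negate the roots.


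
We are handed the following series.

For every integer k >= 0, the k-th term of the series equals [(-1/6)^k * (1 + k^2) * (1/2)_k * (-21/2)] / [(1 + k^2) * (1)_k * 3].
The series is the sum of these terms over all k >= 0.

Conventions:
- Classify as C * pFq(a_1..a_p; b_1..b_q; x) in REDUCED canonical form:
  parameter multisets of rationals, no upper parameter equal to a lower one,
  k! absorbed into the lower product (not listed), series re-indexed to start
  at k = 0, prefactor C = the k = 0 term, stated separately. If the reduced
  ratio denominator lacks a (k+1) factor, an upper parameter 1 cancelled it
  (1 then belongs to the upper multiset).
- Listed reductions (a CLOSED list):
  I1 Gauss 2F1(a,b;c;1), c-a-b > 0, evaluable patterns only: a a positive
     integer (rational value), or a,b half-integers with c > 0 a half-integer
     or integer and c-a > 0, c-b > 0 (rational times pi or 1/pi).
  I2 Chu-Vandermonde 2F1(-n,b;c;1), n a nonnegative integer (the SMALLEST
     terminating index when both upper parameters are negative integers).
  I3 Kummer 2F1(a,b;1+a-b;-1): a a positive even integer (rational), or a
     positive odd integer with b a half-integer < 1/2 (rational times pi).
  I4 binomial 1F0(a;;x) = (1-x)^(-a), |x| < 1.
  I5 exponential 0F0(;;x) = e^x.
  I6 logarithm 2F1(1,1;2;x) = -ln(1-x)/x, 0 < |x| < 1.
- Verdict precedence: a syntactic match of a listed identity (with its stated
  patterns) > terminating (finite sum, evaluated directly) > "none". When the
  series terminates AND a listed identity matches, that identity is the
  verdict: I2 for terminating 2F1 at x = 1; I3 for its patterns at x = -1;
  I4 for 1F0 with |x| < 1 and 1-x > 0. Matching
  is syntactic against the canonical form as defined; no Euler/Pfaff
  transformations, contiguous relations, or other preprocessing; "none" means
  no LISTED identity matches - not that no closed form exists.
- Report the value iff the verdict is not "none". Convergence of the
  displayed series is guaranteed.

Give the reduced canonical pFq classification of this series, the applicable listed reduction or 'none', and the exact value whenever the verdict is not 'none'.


Reduced: x = -1/6, 1F0, upper = {1/2}, lower = {-}, C = -7/2. Verdict: binomial (I4) fires (the 1F0 binomial series: exponent -1/2, x = -1/6). Exact value: (-7/2) * (7/6)^(-1/2).

Key step: with t_0 = -7/2, the constant factors (C = -7/2, x = -1/6) combine into one prefactor.
Adjacent-term ratio: r(k) = (-1/6) * (k+1/2) / [(k+1)] ; factor over Q: parameters, x = (-1/6), and C = -7/2.


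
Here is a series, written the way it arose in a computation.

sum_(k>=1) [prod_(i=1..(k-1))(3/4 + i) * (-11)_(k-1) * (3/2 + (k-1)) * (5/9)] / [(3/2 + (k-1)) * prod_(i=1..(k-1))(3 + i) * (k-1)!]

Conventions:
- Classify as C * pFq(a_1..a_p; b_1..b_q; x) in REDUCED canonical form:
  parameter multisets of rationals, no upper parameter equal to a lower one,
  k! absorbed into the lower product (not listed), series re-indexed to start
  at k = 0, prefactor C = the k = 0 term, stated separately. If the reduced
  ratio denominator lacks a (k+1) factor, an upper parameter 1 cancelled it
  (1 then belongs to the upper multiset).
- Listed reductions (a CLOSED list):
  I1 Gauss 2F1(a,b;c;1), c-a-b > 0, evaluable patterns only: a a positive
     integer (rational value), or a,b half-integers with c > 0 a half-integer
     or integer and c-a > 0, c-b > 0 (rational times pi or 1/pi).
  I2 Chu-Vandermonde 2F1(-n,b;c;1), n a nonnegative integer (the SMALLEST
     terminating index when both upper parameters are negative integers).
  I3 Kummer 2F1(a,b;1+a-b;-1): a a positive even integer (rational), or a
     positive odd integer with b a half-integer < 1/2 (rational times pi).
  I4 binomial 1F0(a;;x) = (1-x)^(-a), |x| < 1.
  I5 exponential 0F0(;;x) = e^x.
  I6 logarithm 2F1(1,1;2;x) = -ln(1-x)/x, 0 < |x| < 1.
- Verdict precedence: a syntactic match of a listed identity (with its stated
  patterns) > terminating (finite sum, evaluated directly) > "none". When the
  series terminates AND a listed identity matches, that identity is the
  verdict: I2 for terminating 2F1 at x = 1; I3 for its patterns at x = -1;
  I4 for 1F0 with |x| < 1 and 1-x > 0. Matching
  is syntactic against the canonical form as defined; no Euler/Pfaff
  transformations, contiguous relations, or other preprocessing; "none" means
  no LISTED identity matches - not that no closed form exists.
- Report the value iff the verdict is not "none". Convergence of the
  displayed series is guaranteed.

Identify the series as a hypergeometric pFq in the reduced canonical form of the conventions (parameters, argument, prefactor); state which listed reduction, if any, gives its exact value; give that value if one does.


With C = 5/9: the canonical form is 2F1(-11, 7/4; 4; 1). Verdict: Chu-Vandermonde (I2) matches (terminating 2F1 at x = 1 with n = 11, b = 7/4, c = 4). Sum: 130879175/4294967296.

The tell: t_0 = 5/9 here, and the lower running product (C = 5/9, x = 1) is a rising factorial.
Step ratio: r(k) = 1 * (k-11) (k+7/4) / [(k+4) (k+1)] - rational; roots negated = parameters, x = 1, C = 5/9.


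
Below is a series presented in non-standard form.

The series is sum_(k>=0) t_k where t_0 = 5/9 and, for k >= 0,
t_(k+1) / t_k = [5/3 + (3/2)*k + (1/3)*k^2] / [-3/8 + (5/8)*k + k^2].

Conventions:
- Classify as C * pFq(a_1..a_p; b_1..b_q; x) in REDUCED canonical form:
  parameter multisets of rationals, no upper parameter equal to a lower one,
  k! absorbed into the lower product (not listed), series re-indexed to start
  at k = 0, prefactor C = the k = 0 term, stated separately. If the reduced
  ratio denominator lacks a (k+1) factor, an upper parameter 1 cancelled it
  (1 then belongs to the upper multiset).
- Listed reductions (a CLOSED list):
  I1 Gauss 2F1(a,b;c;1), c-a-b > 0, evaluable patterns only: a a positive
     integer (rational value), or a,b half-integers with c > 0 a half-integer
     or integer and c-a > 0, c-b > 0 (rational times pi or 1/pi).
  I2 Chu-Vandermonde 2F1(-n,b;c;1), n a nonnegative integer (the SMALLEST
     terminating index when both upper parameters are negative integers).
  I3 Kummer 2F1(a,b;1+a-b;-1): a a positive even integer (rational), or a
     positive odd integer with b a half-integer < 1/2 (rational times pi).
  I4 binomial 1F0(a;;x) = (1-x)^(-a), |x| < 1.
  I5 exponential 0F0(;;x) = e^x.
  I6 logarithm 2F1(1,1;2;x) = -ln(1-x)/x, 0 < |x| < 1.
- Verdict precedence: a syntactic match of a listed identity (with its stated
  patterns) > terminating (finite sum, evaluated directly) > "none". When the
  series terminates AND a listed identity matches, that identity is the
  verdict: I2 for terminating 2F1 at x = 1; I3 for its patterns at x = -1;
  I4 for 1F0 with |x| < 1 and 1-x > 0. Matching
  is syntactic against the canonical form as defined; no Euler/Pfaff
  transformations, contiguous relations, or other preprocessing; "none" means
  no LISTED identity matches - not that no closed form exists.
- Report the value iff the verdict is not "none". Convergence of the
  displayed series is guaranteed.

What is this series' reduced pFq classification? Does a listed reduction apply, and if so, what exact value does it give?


Reduced: x = 1/3, 2F1, upper = {2, 5/2}, lower = {-3/8}, C = 5/9. Verdict: none. A 2F1 with upper {2, 5/2} fits none of I1-I6 at x = 1/3; the sum runs forever.

Key step: from the first term 5/9: the expanded ratio factors over Q; C = 5/9, x = 1/3, roots give parameters.
Term ratio: r(k) = (1/3) * (k+2) (k+5/2) / [(k-3/8) (k+1)] - rational in k. x = (1/3); t_0 = 5/9; negate the roots.


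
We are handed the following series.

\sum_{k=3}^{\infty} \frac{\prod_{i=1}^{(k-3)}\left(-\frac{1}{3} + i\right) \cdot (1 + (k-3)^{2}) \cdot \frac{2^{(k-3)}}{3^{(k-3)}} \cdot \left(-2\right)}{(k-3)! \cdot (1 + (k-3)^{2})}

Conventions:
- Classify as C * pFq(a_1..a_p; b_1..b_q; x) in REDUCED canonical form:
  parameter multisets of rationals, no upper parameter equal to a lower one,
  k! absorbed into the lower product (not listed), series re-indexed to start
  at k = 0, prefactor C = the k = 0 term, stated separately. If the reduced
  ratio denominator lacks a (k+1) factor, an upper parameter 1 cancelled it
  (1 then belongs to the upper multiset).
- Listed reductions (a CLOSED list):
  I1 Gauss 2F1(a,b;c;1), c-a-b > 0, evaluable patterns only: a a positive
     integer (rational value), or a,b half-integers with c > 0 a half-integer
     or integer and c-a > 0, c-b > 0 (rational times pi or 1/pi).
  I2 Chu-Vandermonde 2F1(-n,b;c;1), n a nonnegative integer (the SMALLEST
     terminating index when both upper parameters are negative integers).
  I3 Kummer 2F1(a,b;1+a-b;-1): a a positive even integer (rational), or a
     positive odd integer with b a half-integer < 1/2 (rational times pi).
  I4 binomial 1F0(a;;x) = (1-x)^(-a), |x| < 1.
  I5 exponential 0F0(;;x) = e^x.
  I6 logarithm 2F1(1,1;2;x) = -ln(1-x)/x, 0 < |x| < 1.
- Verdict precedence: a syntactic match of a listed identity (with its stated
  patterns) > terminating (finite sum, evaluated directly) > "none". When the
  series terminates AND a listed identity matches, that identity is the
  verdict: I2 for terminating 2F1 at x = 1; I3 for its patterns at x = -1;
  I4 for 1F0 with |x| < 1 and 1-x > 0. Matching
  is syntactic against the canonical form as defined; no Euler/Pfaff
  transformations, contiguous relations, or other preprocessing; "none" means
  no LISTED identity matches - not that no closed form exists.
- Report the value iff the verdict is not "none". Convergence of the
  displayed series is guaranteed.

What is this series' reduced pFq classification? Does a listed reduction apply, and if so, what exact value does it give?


With C = -2: the canonical form is 1F0(\frac{2}{3}; -; \frac{2}{3}). Verdict: the I4 binomial reduction applies (the 1F0 binomial series: exponent -2/3, x = \frac{2}{3}). Hence: \left(-2\right) \cdot \left(\frac{1}{3}\right)^{-\frac{2}{3}}.

First insight: with t_0 = -2, the two geometric factors (C = -2) combine into one argument.
Adjacent-term ratio: r(k) = \frac{2}{3} * (k+\frac{2}{3}) / [(k+1)] - poly over poly, x = \frac{2}{3} from leading terms; C = -2 at k = 0.


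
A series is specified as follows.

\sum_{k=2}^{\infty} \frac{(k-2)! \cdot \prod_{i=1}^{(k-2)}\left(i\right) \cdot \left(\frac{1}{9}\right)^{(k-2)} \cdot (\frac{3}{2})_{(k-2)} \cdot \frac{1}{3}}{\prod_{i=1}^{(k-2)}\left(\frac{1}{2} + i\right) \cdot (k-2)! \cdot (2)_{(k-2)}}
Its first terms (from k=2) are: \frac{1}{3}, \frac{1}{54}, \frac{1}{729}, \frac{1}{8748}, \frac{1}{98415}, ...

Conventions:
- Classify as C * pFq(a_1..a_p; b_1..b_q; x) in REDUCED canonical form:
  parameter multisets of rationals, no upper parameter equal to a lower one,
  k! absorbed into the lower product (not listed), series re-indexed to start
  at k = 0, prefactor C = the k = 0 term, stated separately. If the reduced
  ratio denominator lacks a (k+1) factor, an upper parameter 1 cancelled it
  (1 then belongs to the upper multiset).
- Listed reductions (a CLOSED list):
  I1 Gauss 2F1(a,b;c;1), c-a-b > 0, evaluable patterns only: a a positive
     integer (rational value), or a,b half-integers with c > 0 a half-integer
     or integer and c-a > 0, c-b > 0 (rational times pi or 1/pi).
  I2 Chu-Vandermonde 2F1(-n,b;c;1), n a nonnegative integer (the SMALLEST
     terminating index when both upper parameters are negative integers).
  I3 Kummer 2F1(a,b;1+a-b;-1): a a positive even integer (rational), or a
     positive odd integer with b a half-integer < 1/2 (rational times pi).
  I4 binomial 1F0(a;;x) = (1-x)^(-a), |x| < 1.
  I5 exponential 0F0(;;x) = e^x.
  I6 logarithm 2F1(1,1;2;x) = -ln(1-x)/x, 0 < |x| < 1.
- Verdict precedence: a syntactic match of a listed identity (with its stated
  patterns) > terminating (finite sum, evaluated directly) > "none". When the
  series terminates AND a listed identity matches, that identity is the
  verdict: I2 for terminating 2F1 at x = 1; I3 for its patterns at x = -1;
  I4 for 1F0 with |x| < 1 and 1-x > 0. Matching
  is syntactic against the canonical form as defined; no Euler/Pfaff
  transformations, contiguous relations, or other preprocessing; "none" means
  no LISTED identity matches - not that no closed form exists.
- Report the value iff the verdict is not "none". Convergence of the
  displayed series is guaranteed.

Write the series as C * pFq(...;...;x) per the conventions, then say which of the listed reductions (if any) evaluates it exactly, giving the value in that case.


At argument \frac{1}{9}: a 2F1 with upper {1, 1}, lower {2}, scaled by C = \frac{1}{3}. Verdict: the I6 logarithm reduction applies (the logarithm: parameters (1,1;2), x = \frac{1}{9}). Sum: \left(-3\right) \cdot \ln\left(\frac{8}{9}\right).

The tell: with t_0 = \frac{1}{3}, the running product (C = 1/3) telescopes to a rising factorial.
Step ratio: r(k) = \frac{1}{9} * (k+1) (k+1) / [(k+2) (k+1)] - rational; roots negated = parameters, x = \frac{1}{9}, C = \frac{1}{3}.


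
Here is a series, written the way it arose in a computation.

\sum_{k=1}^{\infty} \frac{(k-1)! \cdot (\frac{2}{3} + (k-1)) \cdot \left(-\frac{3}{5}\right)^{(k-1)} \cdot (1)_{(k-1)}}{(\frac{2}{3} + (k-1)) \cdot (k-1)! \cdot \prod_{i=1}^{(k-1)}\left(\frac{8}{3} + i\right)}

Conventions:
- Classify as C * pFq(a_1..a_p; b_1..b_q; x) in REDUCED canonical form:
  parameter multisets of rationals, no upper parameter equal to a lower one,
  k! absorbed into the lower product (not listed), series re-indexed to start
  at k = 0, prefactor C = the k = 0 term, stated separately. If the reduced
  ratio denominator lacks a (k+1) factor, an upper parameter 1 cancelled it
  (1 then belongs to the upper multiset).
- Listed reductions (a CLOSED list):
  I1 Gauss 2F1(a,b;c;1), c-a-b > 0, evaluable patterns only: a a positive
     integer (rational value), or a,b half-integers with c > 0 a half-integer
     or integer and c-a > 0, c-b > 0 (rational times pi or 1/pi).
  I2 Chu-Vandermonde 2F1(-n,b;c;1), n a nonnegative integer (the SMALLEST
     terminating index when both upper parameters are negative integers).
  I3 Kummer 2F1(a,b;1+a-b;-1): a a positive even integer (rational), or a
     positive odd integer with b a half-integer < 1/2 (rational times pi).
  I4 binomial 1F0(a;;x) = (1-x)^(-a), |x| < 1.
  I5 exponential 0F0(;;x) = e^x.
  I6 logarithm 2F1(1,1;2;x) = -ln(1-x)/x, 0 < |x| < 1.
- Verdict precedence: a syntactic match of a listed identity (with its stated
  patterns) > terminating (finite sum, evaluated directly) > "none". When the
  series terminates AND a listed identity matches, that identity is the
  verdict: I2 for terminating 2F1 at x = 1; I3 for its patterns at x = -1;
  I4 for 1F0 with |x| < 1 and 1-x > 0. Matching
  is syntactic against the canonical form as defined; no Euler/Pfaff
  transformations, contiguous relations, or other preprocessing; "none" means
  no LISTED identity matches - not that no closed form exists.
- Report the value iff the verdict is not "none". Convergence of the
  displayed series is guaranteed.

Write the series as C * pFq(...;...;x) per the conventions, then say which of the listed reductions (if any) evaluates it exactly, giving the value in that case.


Prefactor 1, argument -\frac{3}{5}: 2F1 with upper {1, 1} over lower {\frac{11}{3}}. Verdict: none - this 2F1 at x = -\frac{3}{5} matches no listed pattern, and upper {1, 1} holds no stopper.

Structural cue: from the first term 1: the factor k + 2/3 cancels (top and bottom), leaving prefactor 1.
Ratio: r(k) = -\frac{3}{5} * (k+1) (k+1) / [(k+\frac{11}{3}) (k+1)] ; factor over Q: parameters, x = -\frac{3}{5}, and C = 1.


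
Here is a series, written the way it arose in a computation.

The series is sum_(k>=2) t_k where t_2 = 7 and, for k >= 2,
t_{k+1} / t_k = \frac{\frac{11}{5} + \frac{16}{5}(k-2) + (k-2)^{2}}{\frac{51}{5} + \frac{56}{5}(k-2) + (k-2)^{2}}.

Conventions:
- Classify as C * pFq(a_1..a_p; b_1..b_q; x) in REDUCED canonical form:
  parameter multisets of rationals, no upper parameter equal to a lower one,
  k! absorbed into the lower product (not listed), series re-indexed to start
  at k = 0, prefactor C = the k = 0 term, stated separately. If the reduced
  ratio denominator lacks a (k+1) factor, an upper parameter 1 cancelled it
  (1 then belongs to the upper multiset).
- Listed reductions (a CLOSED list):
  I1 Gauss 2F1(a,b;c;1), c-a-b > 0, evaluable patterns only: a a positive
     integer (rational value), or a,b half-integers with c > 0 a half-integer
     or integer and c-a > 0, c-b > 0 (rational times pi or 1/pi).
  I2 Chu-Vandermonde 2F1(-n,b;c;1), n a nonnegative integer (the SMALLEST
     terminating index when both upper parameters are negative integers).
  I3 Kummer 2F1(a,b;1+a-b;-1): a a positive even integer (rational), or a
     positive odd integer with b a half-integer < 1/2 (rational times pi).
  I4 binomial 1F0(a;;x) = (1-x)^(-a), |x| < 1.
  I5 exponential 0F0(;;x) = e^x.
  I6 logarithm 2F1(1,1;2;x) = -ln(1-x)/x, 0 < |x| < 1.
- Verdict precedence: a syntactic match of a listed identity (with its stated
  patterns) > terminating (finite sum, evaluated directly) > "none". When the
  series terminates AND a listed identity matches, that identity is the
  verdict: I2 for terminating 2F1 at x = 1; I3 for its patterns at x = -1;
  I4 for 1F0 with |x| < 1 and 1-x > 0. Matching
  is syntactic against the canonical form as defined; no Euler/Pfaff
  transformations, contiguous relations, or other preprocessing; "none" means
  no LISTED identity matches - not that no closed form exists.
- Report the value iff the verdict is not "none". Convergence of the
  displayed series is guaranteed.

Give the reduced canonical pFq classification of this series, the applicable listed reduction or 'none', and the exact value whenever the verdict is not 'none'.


x = 1 here; the reduced form reads 2F1, upper {1, \frac{11}{5}}, lower {\frac{51}{5}}, C = 7. Verdict: Gauss's theorem (I1) applies (x = 1: the Gamma ratio telescopes since c-a-b = 7 > 0 and a = 1 in Z>0). Sum: \frac{46}{5}.

Structural cue: t_0 = 7 here, and roots of the ratio polynomials (C = 7, x = 1) are the negated parameters.
Term ratio: r(k) = 1 * (k+1) (k+\frac{11}{5}) / [(k+\frac{51}{5}) (k+1)] ; factor over Q: parameters, x = 1, and C = 7.


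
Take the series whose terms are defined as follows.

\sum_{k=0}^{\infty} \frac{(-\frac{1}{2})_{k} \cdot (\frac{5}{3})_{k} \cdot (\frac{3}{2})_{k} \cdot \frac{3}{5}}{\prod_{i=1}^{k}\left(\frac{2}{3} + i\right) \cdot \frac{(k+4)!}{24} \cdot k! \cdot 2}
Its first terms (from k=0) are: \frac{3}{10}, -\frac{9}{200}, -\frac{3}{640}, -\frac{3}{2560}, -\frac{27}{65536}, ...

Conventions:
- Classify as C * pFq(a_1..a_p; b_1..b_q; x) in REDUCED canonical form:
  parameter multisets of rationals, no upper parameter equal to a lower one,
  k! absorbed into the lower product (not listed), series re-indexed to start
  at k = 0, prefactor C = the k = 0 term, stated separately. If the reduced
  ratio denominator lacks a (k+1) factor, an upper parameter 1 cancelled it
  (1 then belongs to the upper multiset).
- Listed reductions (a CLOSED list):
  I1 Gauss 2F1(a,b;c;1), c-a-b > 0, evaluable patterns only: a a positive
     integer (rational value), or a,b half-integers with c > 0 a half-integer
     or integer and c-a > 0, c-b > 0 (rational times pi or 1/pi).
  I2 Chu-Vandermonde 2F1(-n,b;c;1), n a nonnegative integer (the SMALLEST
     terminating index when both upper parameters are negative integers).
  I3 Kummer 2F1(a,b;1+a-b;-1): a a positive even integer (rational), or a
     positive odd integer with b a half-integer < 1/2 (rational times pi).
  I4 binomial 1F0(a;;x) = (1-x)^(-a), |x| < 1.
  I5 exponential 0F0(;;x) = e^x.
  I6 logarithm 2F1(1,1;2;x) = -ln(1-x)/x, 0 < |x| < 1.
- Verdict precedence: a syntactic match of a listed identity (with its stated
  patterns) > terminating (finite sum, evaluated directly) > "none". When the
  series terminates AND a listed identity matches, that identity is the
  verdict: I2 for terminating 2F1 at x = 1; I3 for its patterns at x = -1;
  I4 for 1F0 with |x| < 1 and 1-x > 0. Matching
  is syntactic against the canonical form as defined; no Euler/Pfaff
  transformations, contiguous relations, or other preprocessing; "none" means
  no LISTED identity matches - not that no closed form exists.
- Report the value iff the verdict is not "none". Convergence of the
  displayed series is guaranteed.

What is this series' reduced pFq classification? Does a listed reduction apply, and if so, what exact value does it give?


This is \frac{3}{10} * 2F1(-\frac{1}{2}, \frac{3}{2}; 5; 1) in reduced canonical form. Verdict (x = 1): Gauss's theorem I1 (half-integer case) applies (x = 1; upper {-\frac{1}{2}, \frac{3}{2}} half-integers, c = 5 in the evaluable pattern). Hence: \frac{2048}{2625} / \pi.

First insight: from the first term \frac{3}{10}: the parameter 5/3 appears in both the upper and lower lists and cancels.
Step ratio: r(k) = 1 * (k-\frac{1}{2}) (k+\frac{3}{2}) / [(k+5) (k+1)] - poly over poly, x = 1 from leading terms; C = \frac{3}{10} at k = 0.
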